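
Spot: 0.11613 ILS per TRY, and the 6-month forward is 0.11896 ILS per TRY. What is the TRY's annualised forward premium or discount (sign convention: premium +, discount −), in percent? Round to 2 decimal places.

+4.87%

T = 6/12 years.
Period premium: (0.11896 − 0.11613)/0.11613 = 0.0243692.
Per annum: 0.0243692 / (6/12) = 0.048738 = 4.87%.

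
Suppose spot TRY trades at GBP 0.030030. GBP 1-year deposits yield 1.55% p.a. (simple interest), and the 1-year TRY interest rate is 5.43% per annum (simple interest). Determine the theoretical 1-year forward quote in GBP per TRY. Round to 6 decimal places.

T = 1 year.
GBP accumulates by 1 + 0.0155×1 = 1.015500.
TRY accumulates by 1 + 0.0543×1 = 1.054300.
So F = 0.03003 × 1.015500 / 1.054300 = 0.02892485 (GBP/TRY).

0.028925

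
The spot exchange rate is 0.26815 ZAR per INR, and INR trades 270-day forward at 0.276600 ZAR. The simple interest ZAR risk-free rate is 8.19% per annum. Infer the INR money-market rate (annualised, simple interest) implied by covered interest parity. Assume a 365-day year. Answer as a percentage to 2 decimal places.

T = 270/365 years.
By CIP, F/S equals the ZAR-to-INR growth ratio: 0.2766/0.26815 = 1.0315122.
The ZAR side grows by 1 + 0.0819×270/365 = 1.0605836.
So the INR growth factor = 1.0281833.
(1.0281833 − 1)/T = 0.038100, i.e. 3.81%.

3.81%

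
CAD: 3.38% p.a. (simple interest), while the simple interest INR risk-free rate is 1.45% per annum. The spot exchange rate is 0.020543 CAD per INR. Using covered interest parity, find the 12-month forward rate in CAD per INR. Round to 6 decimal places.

T = 1 year.
CAD growth factor: 1 + 0.0338×1 = 1.033800.
Growth of 1 INR over T: 1 + 0.0145×1 = 1.014500.
Forward (CAD per INR) = 0.020543 × 1.033800 / 1.014500 = 0.02093381.

0.020934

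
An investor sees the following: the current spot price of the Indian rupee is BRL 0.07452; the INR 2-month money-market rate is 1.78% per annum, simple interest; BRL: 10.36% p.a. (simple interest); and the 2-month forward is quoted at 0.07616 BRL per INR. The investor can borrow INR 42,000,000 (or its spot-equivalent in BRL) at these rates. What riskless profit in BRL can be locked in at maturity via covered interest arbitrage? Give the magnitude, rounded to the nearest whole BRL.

T = 2/12 years.
Route A — deposit INR, sell forward: 42,000,000 × 1.002966667 × 0.07616 = BRL 3,208,209.54.
Route B — convert at spot, deposit BRL: 42,000,000 × 0.07452 × 1.017266667 = BRL 3,183,881.91.
The quoted forward overvalues INR, so borrow BRL, buy INR at spot, deposit the INR at 1.78%, and sell the proceeds forward at 0.07616.
Profit = 3,208,209.54 − 3,183,881.91 = BRL 24,328.

BRL 24,328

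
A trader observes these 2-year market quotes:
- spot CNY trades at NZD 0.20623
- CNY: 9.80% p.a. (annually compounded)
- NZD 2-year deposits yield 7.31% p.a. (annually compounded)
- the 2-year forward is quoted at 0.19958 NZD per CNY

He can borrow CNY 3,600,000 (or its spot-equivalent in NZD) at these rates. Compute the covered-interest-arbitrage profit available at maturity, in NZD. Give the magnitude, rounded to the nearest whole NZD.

T = 2 years.
Keep in CNY, deliver into the forward: 3,600,000·1.205604·0.19958 = NZD 866,212.01.
Swap to NZD now, deposit: 3,600,000·0.20623·1.15154361 = NZD 854,938.22.
The quoted forward overvalues CNY, so borrow NZD, buy CNY at spot, deposit the CNY at 9.80%, and sell the proceeds forward at 0.19958.
The gap between the two covered legs is NZD 11,274.

NZD 11,274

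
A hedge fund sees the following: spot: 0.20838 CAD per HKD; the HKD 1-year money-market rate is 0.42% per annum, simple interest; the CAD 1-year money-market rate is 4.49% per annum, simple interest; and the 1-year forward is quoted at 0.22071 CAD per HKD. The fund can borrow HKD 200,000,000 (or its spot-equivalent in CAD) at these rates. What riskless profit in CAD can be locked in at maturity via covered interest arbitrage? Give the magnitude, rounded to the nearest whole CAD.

T = 1 year.
Route A — deposit HKD, sell forward: 200,000,000 × 1.004200 × 0.22071 = CAD 44,327,396.40.
Route B — convert at spot, deposit CAD: 200,000,000 × 0.20838 × 1.044900 = CAD 43,547,252.40.
The quoted forward overvalues HKD, so borrow CAD, buy HKD at spot, deposit the HKD at 0.42%, and sell the proceeds forward at 0.22071.
Profit = 44,327,396.40 − 43,547,252.40 = CAD 780,144.

CAD 780,144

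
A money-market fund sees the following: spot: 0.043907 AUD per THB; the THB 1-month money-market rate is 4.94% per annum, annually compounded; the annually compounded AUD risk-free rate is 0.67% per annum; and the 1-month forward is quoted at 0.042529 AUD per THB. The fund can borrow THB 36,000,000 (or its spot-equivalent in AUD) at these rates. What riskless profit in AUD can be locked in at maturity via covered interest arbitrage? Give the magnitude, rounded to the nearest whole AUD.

T = 1/12 years.
Invest the THB and cover forward: 36,000,000 × 1.004026298 × 0.042529 = AUD 1,537,208.44.
Convert at spot and invest in AUD: 36,000,000 × 0.043907 × 1.000556626 = AUD 1,581,531.83.
The quoted forward undervalues THB, so borrow THB, convert to AUD at spot, deposit the AUD at 0.67%, and buy THB forward at 0.042529 to cover the loan.
The gap between the two covered legs is AUD 44,323.

AUD 44,323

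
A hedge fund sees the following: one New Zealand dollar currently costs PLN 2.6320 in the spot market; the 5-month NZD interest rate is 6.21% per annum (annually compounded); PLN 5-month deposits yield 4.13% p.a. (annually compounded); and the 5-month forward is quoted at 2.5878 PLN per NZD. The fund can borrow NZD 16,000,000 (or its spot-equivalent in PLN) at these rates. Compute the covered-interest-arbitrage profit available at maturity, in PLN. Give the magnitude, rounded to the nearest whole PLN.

PLN 370,777

T = 5/12 years.
Route A — deposit NZD, sell forward: 16,000,000 × 1.0254211096 × 2.5878 = PLN 42,457,355.96.
Route B — convert at spot, deposit PLN: 16,000,000 × 2.6320 × 1.0170054459 = PLN 42,828,133.34.
The quoted forward undervalues NZD, so borrow NZD, convert to PLN at spot, deposit the PLN at 4.13%, and buy NZD forward at 2.5878 to cover the loan.
Arbitrage profit = |42,457,355.96 − 42,828,133.34| = PLN 370,777.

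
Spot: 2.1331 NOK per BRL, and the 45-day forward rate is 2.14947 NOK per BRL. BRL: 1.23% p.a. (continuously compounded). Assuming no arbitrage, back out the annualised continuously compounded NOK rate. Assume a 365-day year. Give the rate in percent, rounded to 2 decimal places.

7.43%

T = 45/365 years.
F/S = 2.14947/2.1331 = 1.0076743 = (growth of NOK) / (growth of BRL).
BRL growth factor: e^(0.0123×45/365) = 1.0015176.
Hence g_NOK = 1.0092035.
r = ln(1.0092035)/(45/365) = 0.074309 → 7.43%.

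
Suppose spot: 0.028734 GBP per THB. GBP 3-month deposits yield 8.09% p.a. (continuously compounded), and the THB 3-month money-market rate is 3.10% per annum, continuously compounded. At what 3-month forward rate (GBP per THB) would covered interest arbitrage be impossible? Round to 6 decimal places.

T = 3/12 years.
GBP accumulates by e^(0.0809×3/12) = 1.0204309.
THB growth factor: e^(0.0310×3/12) = 1.0077801.
So F = 0.028734 × 1.0204309 / 1.0077801 = 0.02909470 (GBP/THB).

0.029095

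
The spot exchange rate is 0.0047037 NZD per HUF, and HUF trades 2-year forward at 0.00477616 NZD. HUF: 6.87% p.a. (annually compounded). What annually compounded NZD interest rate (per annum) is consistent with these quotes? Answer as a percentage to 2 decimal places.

7.69%

T = 2 years.
CIP gives F = S · g_NZD/g_HUF, so g_NZD/g_HUF = 0.00477616/0.0047037 = 1.0154049.
The HUF side grows by (1 + 0.0687)^2 = 1.1421197.
That pins the NZD growth at 1.1597139.
r = 1.1597139^(1/2) − 1 = 0.076900 → 7.69%.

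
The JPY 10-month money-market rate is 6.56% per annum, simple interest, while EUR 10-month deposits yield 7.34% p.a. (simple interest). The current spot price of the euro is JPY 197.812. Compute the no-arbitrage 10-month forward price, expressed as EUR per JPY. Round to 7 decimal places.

0.0050865

T = 10/12 years.
JPY accumulates by 1 + 0.0656×10/12 = 1.0546667.
Growth of 1 EUR over T: 1 + 0.0734×10/12 = 1.0611667.
CIP: F = S · (grow JPY)/(grow EUR) = 197.812 × 1.0546667/1.0611667 = 196.6003 JPY per EUR.
Invert for EUR per JPY: 1 / 196.6003 = 0.0050865.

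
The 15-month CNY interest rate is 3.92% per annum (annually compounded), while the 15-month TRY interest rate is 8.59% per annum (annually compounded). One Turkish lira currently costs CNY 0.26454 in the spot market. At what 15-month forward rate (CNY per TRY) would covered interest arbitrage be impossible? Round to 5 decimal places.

T = 15/12 years.
Growth of 1 CNY over T: (1 + 0.0392)^(15/12) = 1.0492378.
Growth of 1 TRY over T: (1 + 0.0859)^(15/12) = 1.1085041.
CIP: F = S · (grow CNY)/(grow TRY) = 0.26454 × 1.0492378/1.1085041 = 0.2503963 CNY per TRY.

0.25040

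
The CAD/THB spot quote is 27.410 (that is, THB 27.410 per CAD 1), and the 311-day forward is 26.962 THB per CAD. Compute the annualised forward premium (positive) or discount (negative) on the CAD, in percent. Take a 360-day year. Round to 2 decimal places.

-1.89%

T = 311/360 years.
(F − S)/S = (26.962 − 27.41)/27.41 = -0.0163444.
Annualise by dividing by T: -0.0163444 / (311/360) = -0.018920 → -1.89%.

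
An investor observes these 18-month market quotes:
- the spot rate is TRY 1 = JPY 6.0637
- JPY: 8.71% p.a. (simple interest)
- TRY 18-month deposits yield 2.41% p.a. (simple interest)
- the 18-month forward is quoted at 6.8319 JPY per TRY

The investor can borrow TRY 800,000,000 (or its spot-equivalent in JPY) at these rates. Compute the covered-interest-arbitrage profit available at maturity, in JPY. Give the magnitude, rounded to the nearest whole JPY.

JPY 178,360,624

T = 18/12 years.
Keep in TRY, deliver into the forward: 800,000,000·1.036150·6.8319 = JPY 5,663,098,548.00.
Swap to JPY now, deposit: 800,000,000·6.0637·1.130650 = JPY 5,484,737,924.00.
The quoted forward overvalues TRY, so borrow JPY, buy TRY at spot, deposit the TRY at 2.41%, and sell the proceeds forward at 6.8319.
Arbitrage profit = |5,663,098,548.00 − 5,484,737,924.00| = JPY 178,360,624.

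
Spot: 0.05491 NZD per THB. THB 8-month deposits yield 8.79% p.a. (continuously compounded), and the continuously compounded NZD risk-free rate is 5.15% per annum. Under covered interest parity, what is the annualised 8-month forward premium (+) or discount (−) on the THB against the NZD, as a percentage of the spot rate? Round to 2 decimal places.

-3.60%

T = 8/12 years.
No-arbitrage forward: 0.05491 × 1.0349295 / 1.060351 = 0.05359355 NZD/THB.
Annualised premium = (F − S)/S × (1/T) = (0.05359355 − 0.05491)/0.05491 ÷ (8/12) = -3.60%.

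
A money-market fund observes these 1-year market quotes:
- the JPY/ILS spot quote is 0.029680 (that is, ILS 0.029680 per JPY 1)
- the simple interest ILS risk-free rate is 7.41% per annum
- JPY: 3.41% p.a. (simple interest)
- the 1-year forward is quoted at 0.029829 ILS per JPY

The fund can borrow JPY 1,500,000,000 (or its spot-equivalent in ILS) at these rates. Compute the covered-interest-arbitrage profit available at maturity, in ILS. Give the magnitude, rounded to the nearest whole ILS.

ILS 1,549,679

T = 1 year.
Route A — deposit JPY, sell forward: 1,500,000,000 × 1.034100 × 0.029829 = ILS 46,269,253.35.
Route B — convert at spot, deposit ILS: 1,500,000,000 × 0.029680 × 1.074100 = ILS 47,818,932.00.
The quoted forward undervalues JPY, so borrow JPY, convert to ILS at spot, deposit the ILS at 7.41%, and buy JPY forward at 0.029829 to cover the loan.
Arbitrage profit = |46,269,253.35 − 47,818,932.00| = ILS 1,549,679.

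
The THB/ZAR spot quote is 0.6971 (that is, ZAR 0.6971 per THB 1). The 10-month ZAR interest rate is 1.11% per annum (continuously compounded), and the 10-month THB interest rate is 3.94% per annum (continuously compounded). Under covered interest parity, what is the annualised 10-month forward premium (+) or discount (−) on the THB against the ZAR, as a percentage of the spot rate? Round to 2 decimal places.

-2.80%

T = 10/12 years.
No-arbitrage forward: 0.6971 × 1.0092929 / 1.0333783 = 0.6808524 ZAR/THB.
(F − S)/S ÷ T = (0.6808524 − 0.6971)/0.6971/(10/12) = -0.027969 → -2.80%.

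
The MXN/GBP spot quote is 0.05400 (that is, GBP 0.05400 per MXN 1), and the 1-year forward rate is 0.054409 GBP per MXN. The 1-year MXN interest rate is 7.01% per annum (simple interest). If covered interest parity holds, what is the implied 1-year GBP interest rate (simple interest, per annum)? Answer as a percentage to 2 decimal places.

T = 1 year.
F/S = 0.054409/0.054 = 1.0075741 = (growth of GBP) / (growth of MXN).
The MXN side grows by 1 + 0.0701×1 = 1.070100.
So the GBP growth factor = 1.078205.
(1.078205 − 1)/T = 0.078205, i.e. 7.82%.

7.82%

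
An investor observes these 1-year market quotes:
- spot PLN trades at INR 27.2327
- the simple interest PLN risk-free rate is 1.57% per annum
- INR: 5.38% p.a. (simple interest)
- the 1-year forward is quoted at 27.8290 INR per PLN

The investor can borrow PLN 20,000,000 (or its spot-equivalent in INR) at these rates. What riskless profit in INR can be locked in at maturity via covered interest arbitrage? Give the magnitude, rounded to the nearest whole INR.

INR 8,638,079

T = 1 year.
Route A — deposit PLN, sell forward: 20,000,000 × 1.015700 × 27.8290 = INR 565,318,306.00.
Route B — convert at spot, deposit INR: 20,000,000 × 27.2327 × 1.053800 = INR 573,956,385.20.
The quoted forward undervalues PLN, so borrow PLN, convert to INR at spot, deposit the INR at 5.38%, and buy PLN forward at 27.8290 to cover the loan.
Arbitrage profit = |565,318,306.00 − 573,956,385.20| = INR 8,638,079.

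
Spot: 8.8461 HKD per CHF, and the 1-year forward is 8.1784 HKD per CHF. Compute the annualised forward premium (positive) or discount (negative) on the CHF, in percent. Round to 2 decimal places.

T = 1 year.
Period premium: (8.1784 − 8.8461)/8.8461 = -0.0754796.
×(1/T) gives -7.55% p.a.

-7.55%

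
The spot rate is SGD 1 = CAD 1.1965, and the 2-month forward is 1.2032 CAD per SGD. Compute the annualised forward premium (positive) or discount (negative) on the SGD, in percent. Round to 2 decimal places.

T = 2/12 years.
(F − S)/S = (1.2032 − 1.1965)/1.1965 = 0.0055997.
Per annum: 0.0055997 / (2/12) = 0.033598 = 3.36%.

+3.36%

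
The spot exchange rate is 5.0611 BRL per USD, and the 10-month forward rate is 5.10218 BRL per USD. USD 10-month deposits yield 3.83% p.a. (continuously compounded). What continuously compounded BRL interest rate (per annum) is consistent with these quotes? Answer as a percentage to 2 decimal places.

4.80%

T = 10/12 years.
F/S = 5.10218/5.0611 = 1.0081168 = (growth of BRL) / (growth of USD).
USD growth factor: e^(0.0383×10/12) = 1.0324315.
That pins the BRL growth at 1.0408115.
Take logs: ln 1.0408115 / (10/12) = 0.048001, so 4.80%.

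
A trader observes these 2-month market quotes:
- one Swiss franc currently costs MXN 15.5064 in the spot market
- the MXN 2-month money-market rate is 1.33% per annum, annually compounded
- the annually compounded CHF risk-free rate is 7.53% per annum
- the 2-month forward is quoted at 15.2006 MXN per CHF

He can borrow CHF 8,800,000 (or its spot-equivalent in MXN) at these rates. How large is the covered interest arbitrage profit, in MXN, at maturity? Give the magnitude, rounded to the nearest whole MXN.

MXN 1,363,471

T = 2/12 years.
Route A — deposit CHF, sell forward: 8,800,000 × 1.01217344927 × 15.2006 = MXN 135,393,664.85.
Route B — convert at spot, deposit MXN: 8,800,000 × 15.5064 × 1.00220448155 = MXN 136,757,135.44.
The quoted forward undervalues CHF, so borrow CHF, convert to MXN at spot, deposit the MXN at 1.33%, and buy CHF forward at 15.2006 to cover the loan.
Arbitrage profit = |135,393,664.85 − 136,757,135.44| = MXN 1,363,471.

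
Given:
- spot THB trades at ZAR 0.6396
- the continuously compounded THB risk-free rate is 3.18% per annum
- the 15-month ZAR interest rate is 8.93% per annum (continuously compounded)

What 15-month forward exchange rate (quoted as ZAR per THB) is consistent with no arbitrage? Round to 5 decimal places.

T = 15/12 years.
ZAR growth factor: e^(0.0893×15/12) = 1.1180935.
THB growth factor: e^(0.0318×15/12) = 1.0405506.
CIP: F = S · (grow ZAR)/(grow THB) = 0.6396 × 1.1180935/1.0405506 = 0.6872636 ZAR per THB.

0.68726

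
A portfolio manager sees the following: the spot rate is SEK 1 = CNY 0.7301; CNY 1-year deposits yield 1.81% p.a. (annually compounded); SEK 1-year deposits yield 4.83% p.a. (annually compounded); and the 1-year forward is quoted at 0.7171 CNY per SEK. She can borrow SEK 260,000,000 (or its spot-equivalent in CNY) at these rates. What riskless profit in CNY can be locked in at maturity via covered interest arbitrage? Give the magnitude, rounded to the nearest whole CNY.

T = 1 year.
Keep in SEK, deliver into the forward: 260,000,000·1.048300·0.7171 = CNY 195,451,341.80.
Swap to CNY now, deposit: 260,000,000·0.7301·1.018100 = CNY 193,261,850.60.
The quoted forward overvalues SEK, so borrow CNY, buy SEK at spot, deposit the SEK at 4.83%, and sell the proceeds forward at 0.7171.
Profit = 195,451,341.80 − 193,261,850.60 = CNY 2,189,491.

CNY 2,189,491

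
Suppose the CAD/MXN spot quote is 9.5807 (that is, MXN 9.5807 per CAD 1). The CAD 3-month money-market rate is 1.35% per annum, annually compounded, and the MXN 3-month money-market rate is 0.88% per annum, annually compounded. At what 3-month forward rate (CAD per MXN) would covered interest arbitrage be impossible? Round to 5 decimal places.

0.10450

T = 3/12 years.
Growth of 1 MXN over T: (1 + 0.0088)^(3/12) = 1.0021928.
Growth of 1 CAD over T: (1 + 0.0135)^(3/12) = 1.003358.
CIP: F = S · (grow MXN)/(grow CAD) = 9.5807 × 1.0021928/1.003358 = 9.569574 MXN per CAD.
Invert for CAD per MXN: 1 / 9.569574 = 0.10450.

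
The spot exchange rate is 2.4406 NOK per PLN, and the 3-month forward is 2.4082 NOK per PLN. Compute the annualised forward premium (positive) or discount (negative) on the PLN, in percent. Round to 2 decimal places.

-5.31%

T = 3/12 years.
Period premium: (2.4082 − 2.4406)/2.4406 = -0.0132754.
×(1/T) gives -5.31% p.a.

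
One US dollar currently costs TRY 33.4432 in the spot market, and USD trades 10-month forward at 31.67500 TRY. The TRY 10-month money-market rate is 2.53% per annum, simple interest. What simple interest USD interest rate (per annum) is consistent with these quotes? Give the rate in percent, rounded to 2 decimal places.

T = 10/12 years.
F/S = 31.675/33.4432 = 0.9471283 = (growth of TRY) / (growth of USD).
TRY growth factor: 1 + 0.0253×10/12 = 1.0210833.
So the USD growth factor = 1.0780834.
(1.0780834 − 1)/T = 0.093700, i.e. 9.37%.

9.37%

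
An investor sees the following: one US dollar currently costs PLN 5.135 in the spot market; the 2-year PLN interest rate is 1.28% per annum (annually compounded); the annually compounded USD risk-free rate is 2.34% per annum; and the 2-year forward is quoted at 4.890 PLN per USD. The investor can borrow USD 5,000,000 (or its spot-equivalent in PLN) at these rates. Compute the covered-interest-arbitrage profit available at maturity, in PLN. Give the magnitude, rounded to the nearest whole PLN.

T = 2 years.
Keep in USD, deliver into the forward: 5,000,000·1.04734756·4.890 = PLN 25,607,647.84.
Swap to PLN now, deposit: 5,000,000·5.135·1.02576384 = PLN 26,336,486.59.
The quoted forward undervalues USD, so borrow USD, convert to PLN at spot, deposit the PLN at 1.28%, and buy USD forward at 4.890 to cover the loan.
Profit = 26,336,486.59 − 25,607,647.84 = PLN 728,839.

PLN 728,839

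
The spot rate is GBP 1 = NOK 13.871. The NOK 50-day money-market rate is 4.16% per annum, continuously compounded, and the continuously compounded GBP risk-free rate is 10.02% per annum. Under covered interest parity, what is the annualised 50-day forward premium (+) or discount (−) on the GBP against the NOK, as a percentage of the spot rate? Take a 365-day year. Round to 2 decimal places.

-5.84%

T = 50/365 years.
CIP forward (NOK per GBP) = 13.871 × 1.0057149/1.0138207 = 13.760097.
Annualised premium = (F − S)/S × (1/T) = (13.760097 − 13.871)/13.871 ÷ (50/365) = -5.84%.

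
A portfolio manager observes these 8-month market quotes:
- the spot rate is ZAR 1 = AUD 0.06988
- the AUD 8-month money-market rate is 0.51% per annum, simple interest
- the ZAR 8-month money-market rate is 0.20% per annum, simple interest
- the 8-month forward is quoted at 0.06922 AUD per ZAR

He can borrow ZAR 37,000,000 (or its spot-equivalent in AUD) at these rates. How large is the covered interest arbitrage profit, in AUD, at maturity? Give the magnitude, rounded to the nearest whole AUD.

AUD 29,796

T = 8/12 years.
Route A — deposit ZAR, sell forward: 37,000,000 × 1.001333333 × 0.06922 = AUD 2,564,554.85.
Route B — convert at spot, deposit AUD: 37,000,000 × 0.06988 × 1.003400 = AUD 2,594,350.90.
The quoted forward undervalues ZAR, so borrow ZAR, convert to AUD at spot, deposit the AUD at 0.51%, and buy ZAR forward at 0.06922 to cover the loan.
The gap between the two covered legs is AUD 29,796.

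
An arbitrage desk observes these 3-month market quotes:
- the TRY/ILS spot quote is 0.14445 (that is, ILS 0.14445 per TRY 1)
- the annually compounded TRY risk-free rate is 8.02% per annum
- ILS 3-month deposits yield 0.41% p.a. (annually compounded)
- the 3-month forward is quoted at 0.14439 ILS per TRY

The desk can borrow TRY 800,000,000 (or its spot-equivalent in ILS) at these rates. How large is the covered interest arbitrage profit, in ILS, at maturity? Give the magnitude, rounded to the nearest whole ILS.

ILS 2,083,183

T = 3/12 years.
Invest the TRY and cover forward: 800,000,000 × 1.0194737393 × 0.14439 = ILS 117,761,450.57.
Convert at spot and invest in ILS: 800,000,000 × 0.14445 × 1.00102342782 = ILS 115,678,267.32.
The quoted forward overvalues TRY, so borrow ILS, buy TRY at spot, deposit the TRY at 8.02%, and sell the proceeds forward at 0.14439.
The gap between the two covered legs is ILS 2,083,183.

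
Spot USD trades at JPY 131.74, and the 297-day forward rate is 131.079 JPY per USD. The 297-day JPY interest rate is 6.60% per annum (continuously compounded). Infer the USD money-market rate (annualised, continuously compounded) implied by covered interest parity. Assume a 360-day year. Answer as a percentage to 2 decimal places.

T = 297/360 years.
F/S = 131.079/131.74 = 0.9949825 = (growth of JPY) / (growth of USD).
JPY growth factor: e^(0.0660×297/360) = 1.0559597.
Hence g_USD = 1.0612847.
Take logs: ln 1.0612847 / (297/360) = 0.072097, so 7.21%.

7.21%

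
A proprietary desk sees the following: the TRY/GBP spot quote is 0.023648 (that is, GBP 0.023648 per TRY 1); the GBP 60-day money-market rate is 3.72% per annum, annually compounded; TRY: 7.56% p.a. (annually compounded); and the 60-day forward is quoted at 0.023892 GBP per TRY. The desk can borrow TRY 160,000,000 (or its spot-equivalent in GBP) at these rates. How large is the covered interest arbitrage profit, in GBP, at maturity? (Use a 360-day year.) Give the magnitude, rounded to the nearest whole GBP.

GBP 62,652

T = 60/360 years.
Route A — deposit TRY, sell forward: 160,000,000 × 1.012220508 × 0.023892 = GBP 3,869,435.58.
Route B — convert at spot, deposit GBP: 160,000,000 × 0.023648 × 1.006106029 = GBP 3,806,783.26.
The quoted forward overvalues TRY, so borrow GBP, buy TRY at spot, deposit the TRY at 7.56%, and sell the proceeds forward at 0.023892.
Arbitrage profit = |3,869,435.58 − 3,806,783.26| = GBP 62,652.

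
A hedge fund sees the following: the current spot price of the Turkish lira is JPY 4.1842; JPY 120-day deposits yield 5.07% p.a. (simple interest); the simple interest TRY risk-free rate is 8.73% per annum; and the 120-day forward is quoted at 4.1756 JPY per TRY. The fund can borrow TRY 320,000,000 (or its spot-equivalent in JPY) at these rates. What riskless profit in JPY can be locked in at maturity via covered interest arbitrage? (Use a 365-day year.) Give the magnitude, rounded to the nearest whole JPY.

JPY 13,280,362

T = 120/365 years.
Keep in TRY, deliver into the forward: 320,000,000·1.028701369863·4.1756 = JPY 1,374,542,540.80.
Swap to JPY now, deposit: 320,000,000·4.1842·1.016668493151 = JPY 1,361,262,178.89.
The quoted forward overvalues TRY, so borrow JPY, buy TRY at spot, deposit the TRY at 8.73%, and sell the proceeds forward at 4.1756.
Arbitrage profit = |1,374,542,540.80 − 1,361,262,178.89| = JPY 13,280,362.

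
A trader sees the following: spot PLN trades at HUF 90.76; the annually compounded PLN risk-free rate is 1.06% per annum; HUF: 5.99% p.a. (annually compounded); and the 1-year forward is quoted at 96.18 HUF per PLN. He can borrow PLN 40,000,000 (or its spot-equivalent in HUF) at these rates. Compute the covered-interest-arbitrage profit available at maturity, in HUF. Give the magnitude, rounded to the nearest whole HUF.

HUF 40,119,360

T = 1 year.
Invest the PLN and cover forward: 40,000,000 × 1.010600 × 96.18 = HUF 3,887,980,320.00.
Convert at spot and invest in HUF: 40,000,000 × 90.76 × 1.059900 = HUF 3,847,860,960.00.
The quoted forward overvalues PLN, so borrow HUF, buy PLN at spot, deposit the PLN at 1.06%, and sell the proceeds forward at 96.18.
Arbitrage profit = |3,887,980,320.00 − 3,847,860,960.00| = HUF 40,119,360.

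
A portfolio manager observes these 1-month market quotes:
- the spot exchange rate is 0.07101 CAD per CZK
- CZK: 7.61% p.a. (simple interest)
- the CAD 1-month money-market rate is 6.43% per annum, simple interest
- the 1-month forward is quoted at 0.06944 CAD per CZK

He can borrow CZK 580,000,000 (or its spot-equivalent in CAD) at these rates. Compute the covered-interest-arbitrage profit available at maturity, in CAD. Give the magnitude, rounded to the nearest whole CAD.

T = 1/12 years.
Keep in CZK, deliver into the forward: 580,000,000·1.0063416667·0.06944 = CAD 40,530,611.89.
Swap to CAD now, deposit: 580,000,000·0.07101·1.0053583333 = CAD 41,406,487.24.
The quoted forward undervalues CZK, so borrow CZK, convert to CAD at spot, deposit the CAD at 6.43%, and buy CZK forward at 0.06944 to cover the loan.
The gap between the two covered legs is CAD 875,875.

CAD 875,875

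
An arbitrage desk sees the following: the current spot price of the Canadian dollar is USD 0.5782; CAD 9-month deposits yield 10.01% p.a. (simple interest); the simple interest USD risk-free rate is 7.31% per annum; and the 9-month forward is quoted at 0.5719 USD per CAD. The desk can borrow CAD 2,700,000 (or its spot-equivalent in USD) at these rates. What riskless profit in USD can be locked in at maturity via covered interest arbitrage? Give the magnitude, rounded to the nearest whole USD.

USD 13,326

T = 9/12 years.
Route A — deposit CAD, sell forward: 2,700,000 × 1.075075 × 0.5719 = USD 1,660,055.56.
Route B — convert at spot, deposit USD: 2,700,000 × 0.5782 × 1.054825 = USD 1,646,729.50.
The quoted forward overvalues CAD, so borrow USD, buy CAD at spot, deposit the CAD at 10.01%, and sell the proceeds forward at 0.5719.
Arbitrage profit = |1,660,055.56 − 1,646,729.50| = USD 13,326.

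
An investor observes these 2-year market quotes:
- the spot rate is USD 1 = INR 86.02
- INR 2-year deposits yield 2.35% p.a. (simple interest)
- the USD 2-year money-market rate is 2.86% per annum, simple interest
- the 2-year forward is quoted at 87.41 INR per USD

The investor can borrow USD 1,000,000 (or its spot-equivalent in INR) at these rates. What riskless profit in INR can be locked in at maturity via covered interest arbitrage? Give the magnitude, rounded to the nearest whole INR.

T = 2 years.
Route A — deposit USD, sell forward: 1,000,000 × 1.057200 × 87.41 = INR 92,409,852.00.
Route B — convert at spot, deposit INR: 1,000,000 × 86.02 × 1.047000 = INR 90,062,940.00.
The quoted forward overvalues USD, so borrow INR, buy USD at spot, deposit the USD at 2.86%, and sell the proceeds forward at 87.41.
Profit = 92,409,852.00 − 90,062,940.00 = INR 2,346,912.

INR 2,346,912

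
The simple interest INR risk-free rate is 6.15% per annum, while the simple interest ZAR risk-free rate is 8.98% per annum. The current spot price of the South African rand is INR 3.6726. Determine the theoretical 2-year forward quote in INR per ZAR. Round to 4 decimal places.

T = 2 years.
INR accumulates by 1 + 0.0615×2 = 1.123000.
ZAR growth factor: 1 + 0.0898×2 = 1.179600.
So F = 3.6726 × 1.123000 / 1.179600 = 3.496380 (INR/ZAR).

3.4964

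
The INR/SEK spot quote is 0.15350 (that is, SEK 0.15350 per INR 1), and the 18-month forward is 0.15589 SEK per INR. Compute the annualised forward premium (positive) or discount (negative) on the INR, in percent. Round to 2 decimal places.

+1.04%

T = 18/12 years.
Period premium: (0.15589 − 0.1535)/0.1535 = 0.0155700.
Per annum: 0.0155700 / (18/12) = 0.010380 = 1.04%.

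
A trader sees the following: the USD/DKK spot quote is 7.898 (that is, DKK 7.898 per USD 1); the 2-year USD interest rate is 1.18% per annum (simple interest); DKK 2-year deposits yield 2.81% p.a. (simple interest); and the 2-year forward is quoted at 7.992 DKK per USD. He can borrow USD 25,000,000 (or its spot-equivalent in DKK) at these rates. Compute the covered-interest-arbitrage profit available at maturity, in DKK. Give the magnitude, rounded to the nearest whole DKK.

DKK 4,031,410

T = 2 years.
Keep in USD, deliver into the forward: 25,000,000·1.023600·7.992 = DKK 204,515,280.00.
Swap to DKK now, deposit: 25,000,000·7.898·1.056200 = DKK 208,546,690.00.
The quoted forward undervalues USD, so borrow USD, convert to DKK at spot, deposit the DKK at 2.81%, and buy USD forward at 7.992 to cover the loan.
The gap between the two covered legs is DKK 4,031,410.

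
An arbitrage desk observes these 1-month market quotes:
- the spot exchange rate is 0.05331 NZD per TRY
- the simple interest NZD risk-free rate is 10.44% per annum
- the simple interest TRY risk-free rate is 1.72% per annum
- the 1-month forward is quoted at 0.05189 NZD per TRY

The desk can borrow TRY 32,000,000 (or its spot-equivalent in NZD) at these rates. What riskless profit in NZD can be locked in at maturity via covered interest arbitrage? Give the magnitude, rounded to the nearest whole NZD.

NZD 57,901

T = 1/12 years.
Invest the TRY and cover forward: 32,000,000 × 1.001433333 × 0.05189 = NZD 1,662,860.02.
Convert at spot and invest in NZD: 32,000,000 × 0.05331 × 1.008700 = NZD 1,720,761.50.
The quoted forward undervalues TRY, so borrow TRY, convert to NZD at spot, deposit the NZD at 10.44%, and buy TRY forward at 0.05189 to cover the loan.
The gap between the two covered legs is NZD 57,901.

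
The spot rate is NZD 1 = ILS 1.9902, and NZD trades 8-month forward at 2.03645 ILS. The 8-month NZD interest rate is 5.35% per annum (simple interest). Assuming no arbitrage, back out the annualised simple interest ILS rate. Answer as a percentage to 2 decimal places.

T = 8/12 years.
CIP gives F = S · g_ILS/g_NZD, so g_ILS/g_NZD = 2.03645/1.9902 = 1.0232389.
The NZD side grows by 1 + 0.0535×8/12 = 1.0356667.
So the ILS growth factor = 1.0597345.
(1.0597345 − 1)/T = 0.089602, i.e. 8.96%.

8.96%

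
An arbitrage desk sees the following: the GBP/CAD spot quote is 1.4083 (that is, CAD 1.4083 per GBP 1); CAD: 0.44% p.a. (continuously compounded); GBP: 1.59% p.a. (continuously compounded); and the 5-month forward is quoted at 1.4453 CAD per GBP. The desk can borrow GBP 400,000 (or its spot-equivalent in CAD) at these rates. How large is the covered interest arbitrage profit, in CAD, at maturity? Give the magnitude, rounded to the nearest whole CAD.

CAD 17,609

T = 5/12 years.
Invest the GBP and cover forward: 400,000 × 1.00664699 × 1.4453 = CAD 581,962.76.
Convert at spot and invest in CAD: 400,000 × 1.4083 × 1.00183501 = CAD 564,353.70.
The quoted forward overvalues GBP, so borrow CAD, buy GBP at spot, deposit the GBP at 1.59%, and sell the proceeds forward at 1.4453.
The gap between the two covered legs is CAD 17,609.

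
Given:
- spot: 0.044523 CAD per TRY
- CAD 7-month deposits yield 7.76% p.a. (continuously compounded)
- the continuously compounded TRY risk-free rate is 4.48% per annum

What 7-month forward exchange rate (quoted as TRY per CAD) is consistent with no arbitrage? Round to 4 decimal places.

T = 7/12 years.
CAD growth factor: e^(0.0776×7/12) = 1.04630684.
Growth of 1 TRY over T: e^(0.0448×7/12) = 1.0264778.
Forward (CAD per TRY) = 0.044523 × 1.04630684 / 1.0264778 = 0.045383075.
Invert for TRY per CAD: 1 / 0.045383075 = 22.0346.

22.0346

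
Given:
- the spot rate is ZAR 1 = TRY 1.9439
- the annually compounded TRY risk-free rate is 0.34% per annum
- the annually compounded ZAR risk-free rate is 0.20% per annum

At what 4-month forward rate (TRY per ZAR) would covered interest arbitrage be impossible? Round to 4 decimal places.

T = 4/12 years.
TRY growth factor: (1 + 0.0034)^(4/12) = 1.0011321.
ZAR growth factor: (1 + 0.0020)^(4/12) = 1.0006662.
So F = 1.9439 × 1.0011321 / 1.0006662 = 1.944805 (TRY/ZAR).

1.9448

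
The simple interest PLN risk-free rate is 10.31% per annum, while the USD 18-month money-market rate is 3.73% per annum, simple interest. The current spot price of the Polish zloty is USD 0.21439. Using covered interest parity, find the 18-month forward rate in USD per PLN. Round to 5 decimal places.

T = 18/12 years.
Growth of 1 USD over T: 1 + 0.0373×18/12 = 1.055950.
PLN growth factor: 1 + 0.1031×18/12 = 1.154650.
CIP: F = S · (grow USD)/(grow PLN) = 0.21439 × 1.055950/1.154650 = 0.1960638 USD per PLN.

0.19606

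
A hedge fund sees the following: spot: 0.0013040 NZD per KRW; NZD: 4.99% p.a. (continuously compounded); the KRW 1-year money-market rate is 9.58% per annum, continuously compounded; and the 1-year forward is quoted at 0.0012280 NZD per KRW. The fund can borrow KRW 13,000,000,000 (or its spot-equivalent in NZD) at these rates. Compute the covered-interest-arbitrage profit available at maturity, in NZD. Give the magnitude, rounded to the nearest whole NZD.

T = 1 year.
Invest the KRW and cover forward: 13,000,000,000 × 1.1005389342 × 0.0012280 = NZD 17,569,003.55.
Convert at spot and invest in NZD: 13,000,000,000 × 0.0013040 × 1.0511659745 = NZD 17,819,365.60.
The quoted forward undervalues KRW, so borrow KRW, convert to NZD at spot, deposit the NZD at 4.99%, and buy KRW forward at 0.0012280 to cover the loan.
The gap between the two covered legs is NZD 250,362.

NZD 250,362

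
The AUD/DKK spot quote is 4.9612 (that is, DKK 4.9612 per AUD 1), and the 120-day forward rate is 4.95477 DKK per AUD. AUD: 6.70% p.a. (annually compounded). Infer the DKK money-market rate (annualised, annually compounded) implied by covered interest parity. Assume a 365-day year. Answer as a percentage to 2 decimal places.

T = 120/365 years.
F/S = 4.95477/4.9612 = 0.9987039 = (growth of DKK) / (growth of AUD).
The AUD side grows by (1 + 0.0670)^(120/365) = 1.0215498.
Hence g_DKK = 1.0202258.
Annualise: 1.0202258^(365/120) − 1 = 0.062799 = 6.28%.

6.28%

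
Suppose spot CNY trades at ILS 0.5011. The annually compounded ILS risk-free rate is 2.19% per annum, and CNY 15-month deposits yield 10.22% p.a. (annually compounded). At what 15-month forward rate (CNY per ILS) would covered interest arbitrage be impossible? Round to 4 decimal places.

2.1935

T = 15/12 years.
ILS growth factor: (1 + 0.0219)^(15/12) = 1.0274495.
CNY accumulates by (1 + 0.1022)^(15/12) = 1.1293421.
Forward (ILS per CNY) = 0.5011 × 1.0274495 / 1.1293421 = 0.4558893.
Quoted the other way: 1/0.4558893 = 2.1935 CNY per ILS.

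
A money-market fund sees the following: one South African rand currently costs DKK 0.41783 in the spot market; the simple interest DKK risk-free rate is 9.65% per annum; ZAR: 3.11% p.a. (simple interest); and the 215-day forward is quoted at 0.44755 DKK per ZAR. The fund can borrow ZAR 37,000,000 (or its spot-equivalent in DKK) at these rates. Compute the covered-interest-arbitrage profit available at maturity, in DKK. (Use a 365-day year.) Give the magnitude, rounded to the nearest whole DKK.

T = 215/365 years.
Keep in ZAR, deliver into the forward: 37,000,000·1.0183191781·0.44755 = DKK 16,862,703.68.
Swap to DKK now, deposit: 37,000,000·0.41783·1.0568424658 = DKK 16,338,478.04.
The quoted forward overvalues ZAR, so borrow DKK, buy ZAR at spot, deposit the ZAR at 3.11%, and sell the proceeds forward at 0.44755.
Arbitrage profit = |16,862,703.68 − 16,338,478.04| = DKK 524,226.

DKK 524,226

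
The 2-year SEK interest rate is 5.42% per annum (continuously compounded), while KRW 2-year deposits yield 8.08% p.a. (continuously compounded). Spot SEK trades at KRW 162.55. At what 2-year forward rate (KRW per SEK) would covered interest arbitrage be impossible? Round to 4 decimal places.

T = 2 years.
KRW accumulates by e^(0.0808×2) = 1.175389991.
SEK accumulates by e^(0.0542×2) = 1.114493454.
CIP: F = S · (grow KRW)/(grow SEK) = 162.55 × 1.175389991/1.114493454 = 171.431822 KRW per SEK.

171.4318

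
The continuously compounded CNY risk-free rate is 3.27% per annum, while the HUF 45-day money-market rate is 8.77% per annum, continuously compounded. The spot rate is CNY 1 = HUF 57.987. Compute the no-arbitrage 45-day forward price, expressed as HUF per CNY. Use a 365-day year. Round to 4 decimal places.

58.3815

T = 45/365 years.
HUF accumulates by e^(0.0877×45/365) = 1.01087099.
CNY accumulates by e^(0.0327×45/365) = 1.00403964.
CIP: F = S · (grow HUF)/(grow CNY) = 57.987 × 1.01087099/1.00403964 = 58.381536 HUF per CNY.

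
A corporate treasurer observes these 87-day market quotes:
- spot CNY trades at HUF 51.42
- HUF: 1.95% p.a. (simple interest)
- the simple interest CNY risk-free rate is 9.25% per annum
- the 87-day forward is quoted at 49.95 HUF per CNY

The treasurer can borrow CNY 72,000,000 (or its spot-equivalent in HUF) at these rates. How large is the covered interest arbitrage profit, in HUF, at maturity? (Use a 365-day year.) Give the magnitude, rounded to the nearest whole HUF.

T = 87/365 years.
Route A — deposit CNY, sell forward: 72,000,000 × 1.022047945205 × 49.95 = HUF 3,675,693,230.14.
Route B — convert at spot, deposit HUF: 72,000,000 × 51.42 × 1.004647945205 = HUF 3,719,447,808.66.
The quoted forward undervalues CNY, so borrow CNY, convert to HUF at spot, deposit the HUF at 1.95%, and buy CNY forward at 49.95 to cover the loan.
Profit = 3,719,447,808.66 − 3,675,693,230.14 = HUF 43,754,579.

HUF 43,754,579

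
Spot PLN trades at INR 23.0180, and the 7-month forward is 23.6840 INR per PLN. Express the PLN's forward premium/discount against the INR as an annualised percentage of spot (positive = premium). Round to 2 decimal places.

T = 7/12 years.
PLN trades forward at +2.89339% vs spot over the period.
Per annum: 0.0289339 / (7/12) = 0.049601 = 4.96%.

+4.96%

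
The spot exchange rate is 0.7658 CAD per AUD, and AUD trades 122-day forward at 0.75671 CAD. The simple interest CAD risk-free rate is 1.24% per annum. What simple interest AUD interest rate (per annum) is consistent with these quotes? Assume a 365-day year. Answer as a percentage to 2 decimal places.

T = 122/365 years.
F/S = 0.75671/0.7658 = 0.9881301 = (growth of CAD) / (growth of AUD).
CAD growth factor: 1 + 0.0124×122/365 = 1.0041447.
So the AUD growth factor = 1.016207.
(1.016207 − 1)/T = 0.048488, i.e. 4.85%.

4.85%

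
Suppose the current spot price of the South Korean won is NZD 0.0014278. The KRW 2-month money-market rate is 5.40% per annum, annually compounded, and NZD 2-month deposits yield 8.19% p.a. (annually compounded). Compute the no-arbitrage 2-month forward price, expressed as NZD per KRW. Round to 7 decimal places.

0.0014340

T = 2/12 years.
Growth of 1 NZD over T: (1 + 0.0819)^(2/12) = 1.0132062.
Growth of 1 KRW over T: (1 + 0.0540)^(2/12) = 1.0088039.
So F = 0.0014278 × 1.0132062 / 1.0088039 = 0.001434031 (NZD/KRW).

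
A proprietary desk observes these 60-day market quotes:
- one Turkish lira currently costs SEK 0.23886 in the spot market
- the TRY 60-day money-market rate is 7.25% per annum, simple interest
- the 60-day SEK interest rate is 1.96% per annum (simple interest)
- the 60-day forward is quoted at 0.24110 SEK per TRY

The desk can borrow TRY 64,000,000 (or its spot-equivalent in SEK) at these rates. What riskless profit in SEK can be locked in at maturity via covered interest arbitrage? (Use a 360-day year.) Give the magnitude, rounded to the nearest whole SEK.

T = 60/360 years.
Keep in TRY, deliver into the forward: 64,000,000·1.0120833333·0.24110 = SEK 15,616,850.67.
Swap to SEK now, deposit: 64,000,000·0.23886·1.0032666667 = SEK 15,336,977.66.
The quoted forward overvalues TRY, so borrow SEK, buy TRY at spot, deposit the TRY at 7.25%, and sell the proceeds forward at 0.24110.
Profit = 15,616,850.67 − 15,336,977.66 = SEK 279,873.

SEK 279,873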